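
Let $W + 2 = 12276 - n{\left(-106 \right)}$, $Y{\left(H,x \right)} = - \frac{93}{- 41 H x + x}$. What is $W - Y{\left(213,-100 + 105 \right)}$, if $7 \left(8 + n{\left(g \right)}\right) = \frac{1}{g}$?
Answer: $\frac{198942103847}{16197860} \approx 12282.0$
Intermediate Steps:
$n{\left(g \right)} = -8 + \frac{1}{7 g}$
$Y{\left(H,x \right)} = - \frac{93}{x - 41 H x}$ ($Y{\left(H,x \right)} = - \frac{93}{- 41 H x + x} = - \frac{93}{x - 41 H x}$)
$W = \frac{9113245}{742}$ ($W = -2 + \left(12276 - \left(-8 + \frac{1}{7 \left(-106\right)}\right)\right) = -2 + \left(12276 - \left(-8 + \frac{1}{7} \left(- \frac{1}{106}\right)\right)\right) = -2 + \left(12276 - \left(-8 - \frac{1}{742}\right)\right) = -2 + \left(12276 - - \frac{5937}{742}\right) = -2 + \left(12276 + \frac{5937}{742}\right) = -2 + \frac{9114729}{742} = \frac{9113245}{742} \approx 12282.0$)
$W - Y{\left(213,-100 + 105 \right)} = \frac{9113245}{742} - \frac{93}{\left(-100 + 105\right) \left(-1 + 41 \cdot 213\right)} = \frac{9113245}{742} - \frac{93}{5 \left(-1 + 8733\right)} = \frac{9113245}{742} - 93 \cdot \frac{1}{5} \cdot \frac{1}{8732} = \frac{9113245}{742} - \frac{93}{43660} = \frac{198942103847}{16197860}$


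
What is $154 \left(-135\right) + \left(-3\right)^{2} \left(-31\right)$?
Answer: $-21069$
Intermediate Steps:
$154 \left(-135\right) + \left(-3\right)^{2} \left(-31\right) = -20790 + 9 \left(-31\right) = -20790 - 279 = -21069$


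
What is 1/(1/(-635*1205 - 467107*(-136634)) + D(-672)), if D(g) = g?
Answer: -168371618788/113145727825535 ≈ -0.0014881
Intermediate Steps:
1/(1/(-635*1205 - 467107*(-136634)) + D(-672)) = 1/(1/(-635*1205 - 467107*(-136634)) - 672) = 1/(-1/136634/(-765175 - 467107) - 672) = 1/(-1/136634/(-1232282) - 672) = 1/(-1/1232282*(-1/136634) - 672) = 1/(1/168371618788 - 672) = 1/(-113145727825535/168371618788) = -168371618788/113145727825535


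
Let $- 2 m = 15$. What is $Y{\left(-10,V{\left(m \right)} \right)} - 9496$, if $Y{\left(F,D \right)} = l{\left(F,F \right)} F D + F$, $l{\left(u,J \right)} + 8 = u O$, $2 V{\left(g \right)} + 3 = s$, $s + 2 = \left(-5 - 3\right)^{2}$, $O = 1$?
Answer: $-4196$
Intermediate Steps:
$s = 62$ ($s = -2 + \left(-5 - 3\right)^{2} = -2 + \left(-8\right)^{2} = -2 + 64 = 62$)
$m = - \frac{15}{2}$ ($m = \left(- \frac{1}{2}\right) 15 = - \frac{15}{2} \approx -7.5$)
$V{\left(g \right)} = \frac{59}{2}$ ($V{\left(g \right)} = - \frac{3}{2} + \frac{1}{2} \cdot 62 = - \frac{3}{2} + 31 = \frac{59}{2}$)
$l{\left(u,J \right)} = -8 + u$ ($l{\left(u,J \right)} = -8 + u 1 = -8 + u$)
$Y{\left(F,D \right)} = F + D F \left(-8 + F\right)$ ($Y{\left(F,D \right)} = \left(-8 + F\right) F D + F = F \left(-8 + F\right) D + F = D F \left(-8 + F\right) + F = F + D F \left(-8 + F\right)$)
$Y{\left(-10,V{\left(m \right)} \right)} - 9496 = - 10 \left(1 + \frac{59 \left(-8 - 10\right)}{2}\right) - 9496 = - 10 \left(1 + \frac{59}{2} \left(-18\right)\right) - 9496 = - 10 \left(1 - 531\right) - 9496 = \left(-10\right) \left(-530\right) - 9496 = 5300 - 9496 = -4196$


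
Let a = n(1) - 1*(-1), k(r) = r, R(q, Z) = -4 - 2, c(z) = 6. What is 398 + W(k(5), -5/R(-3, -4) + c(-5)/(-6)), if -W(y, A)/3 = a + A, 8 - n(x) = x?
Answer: 749/2 ≈ 374.50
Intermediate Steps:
R(q, Z) = -6
n(x) = 8 - x
a = 8 (a = (8 - 1*1) - 1*(-1) = (8 - 1) + 1 = 7 + 1 = 8)
W(y, A) = -24 - 3*A (W(y, A) = -3*(8 + A) = -24 - 3*A)
398 + W(k(5), -5/R(-3, -4) + c(-5)/(-6)) = 398 + (-24 - 3*(-5/(-6) + 6/(-6))) = 398 + (-24 - 3*(-5*(-⅙) + 6*(-⅙))) = 398 + (-24 - 3*(⅚ - 1)) = 398 + (-24 - 3*(-⅙)) = 398 + (-24 + ½) = 398 - 47/2 = 749/2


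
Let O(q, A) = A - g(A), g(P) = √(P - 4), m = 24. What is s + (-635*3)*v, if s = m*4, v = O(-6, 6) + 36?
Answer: -79914 + 1905*√2 ≈ -77220.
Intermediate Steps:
g(P) = √(-4 + P)
O(q, A) = A - √(-4 + A)
v = 42 - √2 (v = (6 - √(-4 + 6)) + 36 = (6 - √2) + 36 = 42 - √2 ≈ 40.586)
s = 96 (s = 24*4 = 96)
s + (-635*3)*v = 96 + (-635*3)*(42 - √2) = 96 + (-127*15)*(42 - √2) = 96 - 1905*(42 - √2) = 96 + (-80010 + 1905*√2) = -79914 + 1905*√2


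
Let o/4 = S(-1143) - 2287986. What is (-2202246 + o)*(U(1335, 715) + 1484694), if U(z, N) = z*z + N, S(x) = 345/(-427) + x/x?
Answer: -15842269949534468/427 ≈ -3.7101e+13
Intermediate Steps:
S(x) = 82/427 (S(x) = 345*(-1/427) + 1 = -345/427 + 1 = 82/427)
U(z, N) = N + z² (U(z, N) = z² + N = N + z²)
o = -3907879760/427 (o = 4*(82/427 - 2287986) = 4*(-976969940/427) = -3907879760/427 ≈ -9.1519e+6)
(-2202246 + o)*(U(1335, 715) + 1484694) = (-2202246 - 3907879760/427)*((715 + 1335²) + 1484694) = -4848238802*((715 + 1782225) + 1484694)/427 = -4848238802*(1782940 + 1484694)/427 = -4848238802/427*3267634 = -15842269949534468/427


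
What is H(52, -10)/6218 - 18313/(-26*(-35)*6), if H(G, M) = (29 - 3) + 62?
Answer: -56694877/16975140 ≈ -3.3399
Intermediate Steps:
H(G, M) = 88 (H(G, M) = 26 + 62 = 88)
H(52, -10)/6218 - 18313/(-26*(-35)*6) = 88/6218 - 18313/(-26*(-35)*6) = 88*(1/6218) - 18313/(910*6) = 44/3109 - 18313/5460 = -56694877/16975140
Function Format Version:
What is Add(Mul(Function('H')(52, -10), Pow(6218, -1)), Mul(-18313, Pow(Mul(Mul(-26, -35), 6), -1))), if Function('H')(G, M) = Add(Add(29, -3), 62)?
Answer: Rational(-56694877, 16975140) ≈ -3.3399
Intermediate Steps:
Function('H')(G, M) = 88 (Function('H')(G, M) = Add(26, 62) = 88)
Add(Mul(Function('H')(52, -10), Pow(6218, -1)), Mul(-18313, Pow(Mul(Mul(-26, -35), 6), -1))) = Add(Mul(88, Pow(6218, -1)), Mul(-18313, Pow(Mul(Mul(-26, -35), 6), -1))) = Add(Mul(88, Rational(1, 6218)), Mul(-18313, Pow(Mul(910, 6), -1))) = Add(Rational(44, 3109), Mul(-18313, Pow(5460, -1))) = Add(Rational(44, 3109), Mul(-18313, Rational(1, 5460))) = Add(Rational(44, 3109), Rational(-18313, 5460)) = Rational(-56694877, 16975140)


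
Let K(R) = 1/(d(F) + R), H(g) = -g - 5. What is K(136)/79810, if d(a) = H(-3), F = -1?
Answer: 1/10694540 ≈ 9.3506e-8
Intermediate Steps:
H(g) = -5 - g
d(a) = -2 (d(a) = -5 - 1*(-3) = -5 + 3 = -2)
K(R) = 1/(-2 + R)
K(136)/79810 = 1/((-2 + 136)*79810) = (1/79810)/134 = (1/134)*(1/79810) = 1/10694540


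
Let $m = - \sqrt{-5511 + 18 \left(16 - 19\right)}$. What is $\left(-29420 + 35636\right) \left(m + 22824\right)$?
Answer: $141873984 - 6216 i \sqrt{5565} \approx 1.4187 \cdot 10^{8} - 4.6371 \cdot 10^{5} i$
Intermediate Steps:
$m = - i \sqrt{5565}$ ($m = - \sqrt{-5511 + 18 \left(-3\right)} = - \sqrt{-5511 - 54} = - \sqrt{-5565} = - i \sqrt{5565} \approx - 74.599 i$)
$\left(-29420 + 35636\right) \left(m + 22824\right) = \left(-29420 + 35636\right) \left(- i \sqrt{5565} + 22824\right) = 6216 \left(22824 - i \sqrt{5565}\right) = 141873984 - 6216 i \sqrt{5565}$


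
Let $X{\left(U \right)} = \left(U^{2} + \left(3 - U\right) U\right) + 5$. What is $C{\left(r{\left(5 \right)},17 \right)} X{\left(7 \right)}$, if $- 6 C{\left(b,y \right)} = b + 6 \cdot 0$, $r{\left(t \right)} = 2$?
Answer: $- \frac{26}{3} \approx -8.6667$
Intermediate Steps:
$X{\left(U \right)} = 5 + U^{2} + U \left(3 - U\right)$ ($X{\left(U \right)} = \left(U^{2} + U \left(3 - U\right)\right) + 5 = 5 + U^{2} + U \left(3 - U\right)$)
$C{\left(b,y \right)} = - \frac{b}{6}$ ($C{\left(b,y \right)} = - \frac{b + 6 \cdot 0}{6} = - \frac{b + 0}{6} = - \frac{b}{6}$)
$C{\left(r{\left(5 \right)},17 \right)} X{\left(7 \right)} = \left(- \frac{1}{6}\right) 2 \left(5 + 3 \cdot 7\right) = - \frac{5 + 21}{3} = \left(- \frac{1}{3}\right) 26 = - \frac{26}{3}$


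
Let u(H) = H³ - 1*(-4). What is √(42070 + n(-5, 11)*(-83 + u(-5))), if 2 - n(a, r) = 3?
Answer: √42274 ≈ 205.61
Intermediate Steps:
n(a, r) = -1 (n(a, r) = 2 - 1*3 = 2 - 3 = -1)
u(H) = 4 + H³ (u(H) = H³ + 4 = 4 + H³)
√(42070 + n(-5, 11)*(-83 + u(-5))) = √(42070 - (-83 + (4 + (-5)³))) = √(42070 - (-83 + (4 - 125))) = √(42070 - (-83 - 121)) = √(42070 - 1*(-204)) = √(42070 + 204) = √42274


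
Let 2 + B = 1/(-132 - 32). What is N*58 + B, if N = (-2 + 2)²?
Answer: -329/164 ≈ -2.0061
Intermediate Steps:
N = 0 (N = 0² = 0)
B = -329/164 (B = -2 + 1/(-132 - 32) = -2 + 1/(-164) = -2 - 1/164 = -329/164 ≈ -2.0061)
N*58 + B = 0*58 - 329/164 = 0 - 329/164 = -329/164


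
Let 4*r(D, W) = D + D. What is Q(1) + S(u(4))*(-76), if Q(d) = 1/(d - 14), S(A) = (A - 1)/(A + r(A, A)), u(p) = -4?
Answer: -2473/39 ≈ -63.410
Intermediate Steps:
r(D, W) = D/2 (r(D, W) = (D + D)/4 = (2*D)/4 = D/2)
S(A) = 2*(-1 + A)/(3*A) (S(A) = (A - 1)/(A + A/2) = (-1 + A)/((3*A/2)) = (-1 + A)*(2/(3*A)) = 2*(-1 + A)/(3*A))
Q(d) = 1/(-14 + d)
Q(1) + S(u(4))*(-76) = 1/(-14 + 1) + ((⅔)*(-1 - 4)/(-4))*(-76) = 1/(-13) + ((⅔)*(-¼)*(-5))*(-76) = -1/13 + (⅚)*(-76) = -1/13 - 190/3 = -2473/39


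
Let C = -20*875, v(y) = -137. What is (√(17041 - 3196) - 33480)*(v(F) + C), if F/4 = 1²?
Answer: 590486760 - 17637*√13845 ≈ 5.8841e+8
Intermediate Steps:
F = 4 (F = 4*1² = 4*1 = 4)
C = -17500
(√(17041 - 3196) - 33480)*(v(F) + C) = (√(17041 - 3196) - 33480)*(-137 - 17500) = (√13845 - 33480)*(-17637) = (-33480 + √13845)*(-17637) = 590486760 - 17637*√13845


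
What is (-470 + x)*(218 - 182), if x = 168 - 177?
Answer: -17244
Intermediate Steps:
x = -9
(-470 + x)*(218 - 182) = (-470 - 9)*(218 - 182) = -479*36 = -17244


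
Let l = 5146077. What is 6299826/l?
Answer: 2099942/1715359 ≈ 1.2242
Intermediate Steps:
6299826/l = 6299826/5146077 = 6299826*(1/5146077) = 2099942/1715359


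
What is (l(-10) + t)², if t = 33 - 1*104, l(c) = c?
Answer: 6561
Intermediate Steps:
t = -71 (t = 33 - 104 = -71)
(l(-10) + t)² = (-10 - 71)² = (-81)² = 6561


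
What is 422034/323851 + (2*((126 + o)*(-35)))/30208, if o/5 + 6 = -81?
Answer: 167404239/82905856 ≈ 2.0192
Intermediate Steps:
o = -435 (o = -30 + 5*(-81) = -30 - 405 = -435)
422034/323851 + (2*((126 + o)*(-35)))/30208 = 422034/323851 + (2*((126 - 435)*(-35)))/30208 = 422034*(1/323851) + (2*(-309*(-35)))*(1/30208) = 422034/323851 + (2*10815)*(1/30208) = 422034/323851 + 21630*(1/30208) = 422034/323851 + 10815/15104 = 167404239/82905856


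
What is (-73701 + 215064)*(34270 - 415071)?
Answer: -53831171763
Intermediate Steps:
(-73701 + 215064)*(34270 - 415071) = 141363*(-380801) = -53831171763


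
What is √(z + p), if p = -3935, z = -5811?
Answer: I*√9746 ≈ 98.722*I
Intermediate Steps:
√(z + p) = √(-5811 - 3935) = √(-9746) = I*√9746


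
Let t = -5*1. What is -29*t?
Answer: 145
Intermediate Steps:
t = -5
-29*t = -29*(-5) = 145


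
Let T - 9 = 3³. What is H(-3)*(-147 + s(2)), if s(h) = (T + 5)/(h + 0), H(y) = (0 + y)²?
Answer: -2277/2 ≈ -1138.5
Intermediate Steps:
T = 36 (T = 9 + 3³ = 9 + 27 = 36)
H(y) = y²
s(h) = 41/h (s(h) = (36 + 5)/(h + 0) = 41/h)
H(-3)*(-147 + s(2)) = (-3)²*(-147 + 41/2) = 9*(-147 + 41*(½)) = 9*(-147 + 41/2) = 9*(-253/2) = -2277/2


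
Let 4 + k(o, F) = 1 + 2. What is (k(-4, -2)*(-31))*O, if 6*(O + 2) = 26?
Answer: 217/3 ≈ 72.333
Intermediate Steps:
O = 7/3 (O = -2 + (⅙)*26 = -2 + 13/3 = 7/3 ≈ 2.3333)
k(o, F) = -1 (k(o, F) = -4 + (1 + 2) = -4 + 3 = -1)
(k(-4, -2)*(-31))*O = -1*(-31)*(7/3) = 31*(7/3) = 217/3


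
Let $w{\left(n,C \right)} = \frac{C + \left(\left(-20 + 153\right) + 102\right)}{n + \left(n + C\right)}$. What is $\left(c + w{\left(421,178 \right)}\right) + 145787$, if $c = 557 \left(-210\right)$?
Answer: $\frac{29393753}{1020} \approx 28817.0$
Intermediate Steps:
$c = -116970$
$w{\left(n,C \right)} = \frac{235 + C}{C + 2 n}$ ($w{\left(n,C \right)} = \frac{C + \left(133 + 102\right)}{n + \left(C + n\right)} = \frac{C + 235}{C + 2 n} = \frac{235 + C}{C + 2 n}$)
$\left(c + w{\left(421,178 \right)}\right) + 145787 = \left(-116970 + \frac{235 + 178}{178 + 2 \cdot 421}\right) + 145787 = \left(-116970 + \frac{1}{178 + 842} \cdot 413\right) + 145787 = \left(-116970 + \frac{1}{1020} \cdot 413\right) + 145787 = \left(-116970 + \frac{413}{1020}\right) + 145787 = - \frac{119308987}{1020} + 145787 = \frac{29393753}{1020}$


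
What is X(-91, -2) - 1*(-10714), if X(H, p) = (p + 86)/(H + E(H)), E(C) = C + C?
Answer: 139278/13 ≈ 10714.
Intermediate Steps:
E(C) = 2*C
X(H, p) = (86 + p)/(3*H) (X(H, p) = (p + 86)/(H + 2*H) = (86 + p)/((3*H)) = (86 + p)*(1/(3*H)) = (86 + p)/(3*H))
X(-91, -2) - 1*(-10714) = (1/3)*(86 - 2)/(-91) - 1*(-10714) = (1/3)*(-1/91)*84 + 10714 = -4/13 + 10714 = 139278/13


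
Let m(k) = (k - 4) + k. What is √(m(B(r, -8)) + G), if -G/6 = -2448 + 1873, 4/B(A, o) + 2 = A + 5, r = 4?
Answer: √168910/7 ≈ 58.712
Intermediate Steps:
B(A, o) = 4/(3 + A) (B(A, o) = 4/(-2 + (A + 5)) = 4/(-2 + (5 + A)) = 4/(3 + A))
m(k) = -4 + 2*k (m(k) = (-4 + k) + k = -4 + 2*k)
G = 3450 (G = -6*(-2448 + 1873) = -6*(-575) = 3450)
√(m(B(r, -8)) + G) = √((-4 + 2*(4/(3 + 4))) + 3450) = √((-4 + 2*(4/7)) + 3450) = √((-4 + 8/7) + 3450) = √(-20/7 + 3450) = √(24130/7) = √168910/7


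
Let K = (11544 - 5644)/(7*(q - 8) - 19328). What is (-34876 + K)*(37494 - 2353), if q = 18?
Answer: -11801189567514/9629 ≈ -1.2256e+9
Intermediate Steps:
K = -2950/9629 (K = (11544 - 5644)/(7*(18 - 8) - 19328) = 5900/(7*10 - 19328) = 5900/(70 - 19328) = 5900/(-19258) = 5900*(-1/19258) = -2950/9629 ≈ -0.30637)
(-34876 + K)*(37494 - 2353) = (-34876 - 2950/9629)*(37494 - 2353) = -335823954/9629*35141 = -11801189567514/9629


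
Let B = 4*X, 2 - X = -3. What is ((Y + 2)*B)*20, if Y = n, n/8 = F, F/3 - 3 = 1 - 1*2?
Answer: 20000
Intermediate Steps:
X = 5 (X = 2 - 1*(-3) = 2 + 3 = 5)
B = 20 (B = 4*5 = 20)
F = 6 (F = 9 + 3*(1 - 1*2) = 9 + 3*(1 - 2) = 9 + 3*(-1) = 9 - 3 = 6)
n = 48 (n = 8*6 = 48)
Y = 48
((Y + 2)*B)*20 = ((48 + 2)*20)*20 = (50*20)*20 = 1000*20 = 20000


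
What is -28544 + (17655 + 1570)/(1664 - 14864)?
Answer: -15072001/528 ≈ -28545.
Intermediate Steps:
-28544 + (17655 + 1570)/(1664 - 14864) = -28544 + 19225/(-13200) = -28544 + 19225*(-1/13200) = -28544 - 769/528 = -15072001/528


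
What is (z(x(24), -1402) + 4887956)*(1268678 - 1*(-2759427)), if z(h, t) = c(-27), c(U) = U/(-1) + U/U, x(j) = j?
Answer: 19689312790320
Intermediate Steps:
c(U) = 1 - U (c(U) = U*(-1) + 1 = -U + 1 = 1 - U)
z(h, t) = 28 (z(h, t) = 1 - 1*(-27) = 1 + 27 = 28)
(z(x(24), -1402) + 4887956)*(1268678 - 1*(-2759427)) = (28 + 4887956)*(1268678 - 1*(-2759427)) = 4887984*(1268678 + 2759427) = 4887984*4028105 = 19689312790320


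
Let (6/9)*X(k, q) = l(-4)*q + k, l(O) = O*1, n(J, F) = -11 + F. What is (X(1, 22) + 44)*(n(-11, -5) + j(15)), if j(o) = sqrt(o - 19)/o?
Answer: 1384 - 173*I/15 ≈ 1384.0 - 11.533*I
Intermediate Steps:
l(O) = O
j(o) = sqrt(-19 + o)/o
X(k, q) = -6*q + 3*k/2 (X(k, q) = 3*(-4*q + k)/2 = 3*(k - 4*q)/2 = -6*q + 3*k/2)
(X(1, 22) + 44)*(n(-11, -5) + j(15)) = ((-6*22 + (3/2)*1) + 44)*((-11 - 5) + sqrt(-19 + 15)/15) = ((-132 + 3/2) + 44)*(-16 + sqrt(-4)/15) = (-261/2 + 44)*(-16 + (2*I)/15) = -173*(-16 + 2*I/15)/2 = 1384 - 173*I/15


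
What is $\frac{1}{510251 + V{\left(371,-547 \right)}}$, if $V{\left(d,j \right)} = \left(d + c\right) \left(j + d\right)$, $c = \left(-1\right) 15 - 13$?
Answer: $\frac{1}{449883} \approx 2.2228 \cdot 10^{-6}$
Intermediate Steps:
$c = -28$ ($c = -15 - 13 = -28$)
$V{\left(d,j \right)} = \left(-28 + d\right) \left(d + j\right)$ ($V{\left(d,j \right)} = \left(d - 28\right) \left(j + d\right) = \left(-28 + d\right) \left(d + j\right)$)
$\frac{1}{510251 + V{\left(371,-547 \right)}} = \frac{1}{510251 + \left(371^{2} - 10388 - -15316 + 371 \left(-547\right)\right)} = \frac{1}{510251 + \left(137641 - 10388 + 15316 - 202937\right)} = \frac{1}{510251 - 60368} = \frac{1}{449883}$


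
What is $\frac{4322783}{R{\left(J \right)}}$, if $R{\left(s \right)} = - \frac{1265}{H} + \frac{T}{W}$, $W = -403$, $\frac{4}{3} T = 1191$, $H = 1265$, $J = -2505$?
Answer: $- \frac{6968326196}{5185} \approx -1.3439 \cdot 10^{6}$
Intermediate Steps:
$T = \frac{3573}{4}$ ($T = \frac{3}{4} \cdot 1191 = \frac{3573}{4} \approx 893.25$)
$R{\left(s \right)} = - \frac{5185}{1612}$ ($R{\left(s \right)} = - \frac{1265}{1265} + \frac{3573}{4 \left(-403\right)} = \left(-1265\right) \frac{1}{1265} + \frac{3573}{4} \left(- \frac{1}{403}\right) = -1 - \frac{3573}{1612} = - \frac{5185}{1612}$)
$\frac{4322783}{R{\left(J \right)}} = \frac{4322783}{- \frac{5185}{1612}} = 4322783 \left(- \frac{1612}{5185}\right) = - \frac{6968326196}{5185}$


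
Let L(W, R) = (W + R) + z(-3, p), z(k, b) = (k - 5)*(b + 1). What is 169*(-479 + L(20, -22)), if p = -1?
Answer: -81289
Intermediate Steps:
z(k, b) = (1 + b)*(-5 + k) (z(k, b) = (-5 + k)*(1 + b) = (1 + b)*(-5 + k))
L(W, R) = R + W (L(W, R) = (W + R) + (-5 - 3 - 5*(-1) - 1*(-3)) = (R + W) + (-5 - 3 + 5 + 3) = (R + W) + 0 = R + W)
169*(-479 + L(20, -22)) = 169*(-479 + (-22 + 20)) = 169*(-479 - 2) = 169*(-481) = -81289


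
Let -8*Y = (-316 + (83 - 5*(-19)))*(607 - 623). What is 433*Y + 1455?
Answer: -118053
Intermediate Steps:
Y = -276 (Y = -(-316 + (83 - 5*(-19)))*(607 - 623)/8 = -(-316 + (83 - 1*(-95)))*(-16)/8 = -(-316 + (83 + 95))*(-16)/8 = -(-316 + 178)*(-16)/8 = -(-69)*(-16)/4 = -⅛*2208 = -276)
433*Y + 1455 = 433*(-276) + 1455 = -119508 + 1455 = -118053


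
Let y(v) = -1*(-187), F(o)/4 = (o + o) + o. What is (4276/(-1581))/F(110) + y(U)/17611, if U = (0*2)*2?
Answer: 7157941/835289730 ≈ 0.0085694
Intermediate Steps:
F(o) = 12*o (F(o) = 4*((o + o) + o) = 4*(2*o + o) = 4*(3*o) = 12*o)
U = 0 (U = 0*2 = 0)
y(v) = 187
(4276/(-1581))/F(110) + y(U)/17611 = (4276/(-1581))/((12*110)) + 187/17611 = (4276*(-1/1581))/1320 + 187*(1/17611) = -4276/1581*1/1320 + 17/1601 = -1069/521730 + 17/1601 = 7157941/835289730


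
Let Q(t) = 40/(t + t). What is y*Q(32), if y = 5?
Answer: 25/8 ≈ 3.1250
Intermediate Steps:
Q(t) = 20/t (Q(t) = 40/((2*t)) = 40*(1/(2*t)) = 20/t)
y*Q(32) = 5*(20/32) = 5*(20*(1/32)) = 5*(5/8) = 25/8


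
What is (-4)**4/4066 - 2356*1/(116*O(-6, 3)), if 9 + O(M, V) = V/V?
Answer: 1227133/471656 ≈ 2.6018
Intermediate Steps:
O(M, V) = -8 (O(M, V) = -9 + V/V = -9 + 1 = -8)
(-4)**4/4066 - 2356*1/(116*O(-6, 3)) = (-4)**4/4066 - 2356/(116*(-8)) = 256*(1/4066) - 2356/(-928) = 128/2033 - 2356*(-1/928) = 128/2033 + 589/232 = 1227133/471656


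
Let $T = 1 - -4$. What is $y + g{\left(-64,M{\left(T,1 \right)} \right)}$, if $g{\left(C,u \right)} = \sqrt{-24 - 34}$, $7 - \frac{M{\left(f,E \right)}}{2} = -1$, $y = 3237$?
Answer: $3237 + i \sqrt{58} \approx 3237.0 + 7.6158 i$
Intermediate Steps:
$T = 5$ ($T = 1 + 4 = 5$)
$M{\left(f,E \right)} = 16$ ($M{\left(f,E \right)} = 14 - -2 = 14 + 2 = 16$)
$g{\left(C,u \right)} = i \sqrt{58}$ ($g{\left(C,u \right)} = \sqrt{-58} = i \sqrt{58}$)
$y + g{\left(-64,M{\left(T,1 \right)} \right)} = 3237 + i \sqrt{58}$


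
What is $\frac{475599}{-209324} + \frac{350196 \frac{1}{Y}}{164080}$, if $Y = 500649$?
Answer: $- \frac{1352045757331}{595073070230} \approx -2.2721$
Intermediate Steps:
$\frac{475599}{-209324} + \frac{350196 \frac{1}{Y}}{164080} = \frac{475599}{-209324} + \frac{350196 \cdot \frac{1}{500649}}{164080} = 475599 \left(- \frac{1}{209324}\right) + 350196 \cdot \frac{1}{500649} \cdot \frac{1}{164080} = - \frac{475599}{209324} + \frac{116732}{166883} \cdot \frac{1}{164080} = - \frac{475599}{209324} + \frac{4169}{977934380} = - \frac{1352045757331}{595073070230}$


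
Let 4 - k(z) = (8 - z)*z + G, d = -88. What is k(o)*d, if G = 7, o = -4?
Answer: -3960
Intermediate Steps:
k(z) = -3 - z*(8 - z) (k(z) = 4 - ((8 - z)*z + 7) = 4 - (z*(8 - z) + 7) = 4 - (7 + z*(8 - z)) = 4 + (-7 - z*(8 - z)) = -3 - z*(8 - z))
k(o)*d = (-3 + (-4)² - 8*(-4))*(-88) = (-3 + 16 + 32)*(-88) = 45*(-88) = -3960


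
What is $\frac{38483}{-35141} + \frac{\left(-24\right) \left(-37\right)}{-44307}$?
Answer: $- \frac{578757163}{518997429} \approx -1.1151$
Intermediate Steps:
$\frac{38483}{-35141} + \frac{\left(-24\right) \left(-37\right)}{-44307} = 38483 \left(- \frac{1}{35141}\right) + 888 \left(- \frac{1}{44307}\right) = - \frac{38483}{35141} - \frac{296}{14769} = - \frac{578757163}{518997429}$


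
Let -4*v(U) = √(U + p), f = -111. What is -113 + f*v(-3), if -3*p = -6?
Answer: -113 + 111*I/4 ≈ -113.0 + 27.75*I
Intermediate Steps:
p = 2 (p = -⅓*(-6) = 2)
v(U) = -√(2 + U)/4 (v(U) = -√(U + 2)/4 = -√(2 + U)/4)
-113 + f*v(-3) = -113 - (-111)*√(2 - 3)/4 = -113 - (-111)*√(-1)/4 = -113 - (-111)*I/4 = -113 + 111*I/4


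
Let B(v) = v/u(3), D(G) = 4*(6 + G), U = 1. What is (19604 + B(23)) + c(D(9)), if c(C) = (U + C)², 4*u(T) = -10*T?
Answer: 349829/15 ≈ 23322.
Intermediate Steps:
u(T) = -5*T/2 (u(T) = (-10*T)/4 = -5*T/2)
D(G) = 24 + 4*G
B(v) = -2*v/15 (B(v) = v/((-5/2*3)) = v/(-15/2) = v*(-2/15) = -2*v/15)
c(C) = (1 + C)²
(19604 + B(23)) + c(D(9)) = (19604 - 2/15*23) + (1 + (24 + 4*9))² = (19604 - 46/15) + (1 + (24 + 36))² = 294014/15 + (1 + 60)² = 294014/15 + 61² = 294014/15 + 3721 = 349829/15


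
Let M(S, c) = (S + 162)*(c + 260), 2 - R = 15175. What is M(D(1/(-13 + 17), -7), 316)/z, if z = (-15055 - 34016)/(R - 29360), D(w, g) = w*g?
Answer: 1370191344/16357 ≈ 83768.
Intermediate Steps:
R = -15173 (R = 2 - 1*15175 = 2 - 15175 = -15173)
D(w, g) = g*w
M(S, c) = (162 + S)*(260 + c)
z = 49071/44533 (z = (-15055 - 34016)/(-15173 - 29360) = -49071/(-44533) = -49071*(-1/44533) = 49071/44533 ≈ 1.1019)
M(D(1/(-13 + 17), -7), 316)/z = (42120 + 162*316 + 260*(-7/(-13 + 17)) - 7/(-13 + 17)*316)/(49071/44533) = (42120 + 51192 + 260*(-7/4) - 7/4*316)*(44533/49071) = (42120 + 51192 - 455 - 553)*(44533/49071) = 92304*(44533/49071) = 1370191344/16357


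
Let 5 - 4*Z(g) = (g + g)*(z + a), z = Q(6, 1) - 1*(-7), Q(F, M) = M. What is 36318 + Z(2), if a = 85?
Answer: 144905/4 ≈ 36226.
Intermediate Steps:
z = 8 (z = 1 - 1*(-7) = 1 + 7 = 8)
Z(g) = 5/4 - 93*g/2 (Z(g) = 5/4 - (g + g)*(8 + 85)/4 = 5/4 - 2*g*93/4 = 5/4 - 93*g/2)
36318 + Z(2) = 36318 + (5/4 - 93/2*2) = 36318 + (5/4 - 93) = 36318 - 367/4 = 144905/4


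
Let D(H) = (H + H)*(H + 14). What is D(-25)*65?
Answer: 35750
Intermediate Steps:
D(H) = 2*H*(14 + H) (D(H) = (2*H)*(14 + H) = 2*H*(14 + H))
D(-25)*65 = (2*(-25)*(14 - 25))*65 = (2*(-25)*(-11))*65 = 550*65 = 35750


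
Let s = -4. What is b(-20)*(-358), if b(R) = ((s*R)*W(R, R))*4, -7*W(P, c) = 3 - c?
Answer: 2634880/7 ≈ 3.7641e+5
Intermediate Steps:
W(P, c) = -3/7 + c/7 (W(P, c) = -(3 - c)/7 = -3/7 + c/7)
b(R) = -16*R*(-3/7 + R/7) (b(R) = ((-4*R)*(-3/7 + R/7))*4 = -4*R*(-3/7 + R/7)*4 = -16*R*(-3/7 + R/7))
b(-20)*(-358) = ((16/7)*(-20)*(3 - 1*(-20)))*(-358) = ((16/7)*(-20)*(3 + 20))*(-358) = ((16/7)*(-20)*23)*(-358) = -7360/7*(-358) = 2634880/7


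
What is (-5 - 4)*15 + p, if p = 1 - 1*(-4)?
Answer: -130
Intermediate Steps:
p = 5 (p = 1 + 4 = 5)
(-5 - 4)*15 + p = (-5 - 4)*15 + 5 = -9*15 + 5 = -135 + 5 = -130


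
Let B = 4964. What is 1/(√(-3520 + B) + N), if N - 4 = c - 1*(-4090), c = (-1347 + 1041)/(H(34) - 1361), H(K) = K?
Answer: 1327/5483470 ≈ 0.00024200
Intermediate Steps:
c = 306/1327 (c = (-1347 + 1041)/(34 - 1361) = -306/(-1327) = -306*(-1/1327) = 306/1327 ≈ 0.23060)
N = 5433044/1327 (N = 4 + (306/1327 - 1*(-4090)) = 4 + (306/1327 + 4090) = 4 + 5427736/1327 = 5433044/1327 ≈ 4094.2)
1/(√(-3520 + B) + N) = 1/(√(-3520 + 4964) + 5433044/1327) = 1/(√1444 + 5433044/1327) = 1/(38 + 5433044/1327) = 1/(5483470/1327) = 1327/5483470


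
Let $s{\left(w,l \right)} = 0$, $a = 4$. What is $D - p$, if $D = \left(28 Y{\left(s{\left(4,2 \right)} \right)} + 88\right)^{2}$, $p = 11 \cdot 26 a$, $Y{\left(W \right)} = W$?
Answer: $6600$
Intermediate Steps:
$p = 1144$ ($p = 11 \cdot 26 \cdot 4 = 286 \cdot 4 = 1144$)
$D = 7744$ ($D = \left(28 \cdot 0 + 88\right)^{2} = \left(0 + 88\right)^{2} = 88^{2} = 7744$)
$D - p = 7744 - 1144 = 6600$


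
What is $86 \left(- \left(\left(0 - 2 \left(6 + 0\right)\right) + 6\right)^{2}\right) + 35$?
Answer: $-3061$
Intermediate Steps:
$86 \left(- \left(\left(0 - 2 \left(6 + 0\right)\right) + 6\right)^{2}\right) + 35 = 86 \left(- \left(\left(0 - 12\right) + 6\right)^{2}\right) + 35 = 86 \left(- \left(-12 + 6\right)^{2}\right) + 35 = 86 \left(- \left(-6\right)^{2}\right) + 35 = 86 \left(\left(-1\right) 36\right) + 35 = 86 \left(-36\right) + 35 = -3096 + 35 = -3061$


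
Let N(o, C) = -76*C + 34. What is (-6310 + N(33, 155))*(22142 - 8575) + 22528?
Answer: -244943224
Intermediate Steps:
N(o, C) = 34 - 76*C
(-6310 + N(33, 155))*(22142 - 8575) + 22528 = (-6310 + (34 - 76*155))*(22142 - 8575) + 22528 = (-6310 + (34 - 11780))*13567 + 22528 = (-6310 - 11746)*13567 + 22528 = -18056*13567 + 22528 = -244965752 + 22528 = -244943224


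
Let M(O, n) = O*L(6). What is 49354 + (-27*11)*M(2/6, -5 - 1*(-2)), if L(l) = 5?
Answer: 48859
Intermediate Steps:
M(O, n) = 5*O (M(O, n) = O*5 = 5*O)
49354 + (-27*11)*M(2/6, -5 - 1*(-2)) = 49354 + (-27*11)*(5*(2/6)) = 49354 - 1485*2*(⅙) = 49354 - 1485/3 = 49354 - 297*5/3 = 49354 - 495 = 48859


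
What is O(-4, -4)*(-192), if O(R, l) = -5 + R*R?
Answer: -2112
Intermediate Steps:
O(R, l) = -5 + R**2
O(-4, -4)*(-192) = (-5 + (-4)**2)*(-192) = (-5 + 16)*(-192) = 11*(-192) = -2112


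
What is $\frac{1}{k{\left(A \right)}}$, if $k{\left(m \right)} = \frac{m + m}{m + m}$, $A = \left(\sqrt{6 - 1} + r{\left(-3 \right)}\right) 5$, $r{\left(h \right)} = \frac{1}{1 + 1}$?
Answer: $1$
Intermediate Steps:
$r{\left(h \right)} = \frac{1}{2}$
$A = \frac{5}{2} + 5 \sqrt{5}$ ($A = \left(\sqrt{6 - 1} + \frac{1}{2}\right) 5 = \left(\sqrt{5} + \frac{1}{2}\right) 5 = \left(\frac{1}{2} + \sqrt{5}\right) 5 = \frac{5}{2} + 5 \sqrt{5} \approx 13.68$)
$k{\left(m \right)} = 1$ ($k{\left(m \right)} = \frac{2 m}{2 m} = 2 m \frac{1}{2 m} = 1$)
$\frac{1}{k{\left(A \right)}} = 1^{-1} = 1$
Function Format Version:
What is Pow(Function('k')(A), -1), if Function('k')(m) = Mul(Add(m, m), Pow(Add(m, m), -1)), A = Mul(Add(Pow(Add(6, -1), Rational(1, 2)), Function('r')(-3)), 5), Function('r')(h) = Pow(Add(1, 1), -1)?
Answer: 1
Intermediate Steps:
Function('r')(h) = Rational(1, 2) (Function('r')(h) = Pow(2, -1) = Rational(1, 2))
A = Add(Rational(5, 2), Mul(5, Pow(5, Rational(1, 2)))) (A = Mul(Add(Pow(Add(6, -1), Rational(1, 2)), Rational(1, 2)), 5) = Mul(Add(Pow(5, Rational(1, 2)), Rational(1, 2)), 5) = Mul(Add(Rational(1, 2), Pow(5, Rational(1, 2))), 5) = Add(Rational(5, 2), Mul(5, Pow(5, Rational(1, 2)))) ≈ 13.680)
Function('k')(m) = 1 (Function('k')(m) = Mul(Mul(2, m), Pow(Mul(2, m), -1)) = Mul(Mul(2, m), Mul(Rational(1, 2), Pow(m, -1))) = 1)
Pow(Function('k')(A), -1) = Pow(1, -1) = 1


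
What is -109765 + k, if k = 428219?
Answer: 318454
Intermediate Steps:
-109765 + k = -109765 + 428219 = 318454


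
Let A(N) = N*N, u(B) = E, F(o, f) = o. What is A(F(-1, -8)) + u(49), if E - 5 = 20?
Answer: 26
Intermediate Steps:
E = 25 (E = 5 + 20 = 25)
u(B) = 25
A(N) = N**2
A(F(-1, -8)) + u(49) = (-1)**2 + 25 = 1 + 25 = 26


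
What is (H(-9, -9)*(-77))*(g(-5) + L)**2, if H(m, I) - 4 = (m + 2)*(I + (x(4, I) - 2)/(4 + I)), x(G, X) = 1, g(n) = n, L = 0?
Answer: -126280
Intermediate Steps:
H(m, I) = 4 + (2 + m)*(I - 1/(4 + I)) (H(m, I) = 4 + (m + 2)*(I + (1 - 2)/(4 + I)) = 4 + (2 + m)*(I - 1/(4 + I)))
(H(-9, -9)*(-77))*(g(-5) + L)**2 = (((14 - 1*(-9) + 2*(-9)**2 + 12*(-9) - 9*(-9)**2 + 4*(-9)*(-9))/(4 - 9))*(-77))*(-5 + 0)**2 = (((14 + 9 + 2*81 - 108 - 9*81 + 324)/(-5))*(-77))*(-5)**2 = (-(14 + 9 + 162 - 108 - 729 + 324)/5*(-77))*25 = (-1/5*(-328)*(-77))*25 = ((328/5)*(-77))*25 = -25256/5*25 = -126280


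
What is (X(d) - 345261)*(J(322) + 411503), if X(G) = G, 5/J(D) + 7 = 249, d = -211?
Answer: -17201695358016/121 ≈ -1.4216e+11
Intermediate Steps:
J(D) = 5/242 (J(D) = 5/(-7 + 249) = 5/242)
(X(d) - 345261)*(J(322) + 411503) = (-211 - 345261)*(5/242 + 411503) = -345472*99583731/242 = -17201695358016/121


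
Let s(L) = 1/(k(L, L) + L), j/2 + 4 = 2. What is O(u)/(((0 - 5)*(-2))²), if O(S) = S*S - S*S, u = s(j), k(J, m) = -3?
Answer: 0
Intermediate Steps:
j = -4 (j = -8 + 2*2 = -8 + 4 = -4)
s(L) = 1/(-3 + L)
u = -⅐ (u = 1/(-3 - 4) = 1/(-7) = -⅐ ≈ -0.14286)
O(S) = 0 (O(S) = S² - S² = 0)
O(u)/(((0 - 5)*(-2))²) = 0/(((0 - 5)*(-2))²) = 0/((-5*(-2))²) = 0/(10²) = 0/100 = 0*(1/100) = 0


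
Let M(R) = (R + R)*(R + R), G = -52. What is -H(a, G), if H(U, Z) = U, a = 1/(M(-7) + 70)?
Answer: -1/266 ≈ -0.0037594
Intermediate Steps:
M(R) = 4*R**2 (M(R) = (2*R)*(2*R) = 4*R**2)
a = 1/266 (a = 1/(4*(-7)**2 + 70) = 1/(4*49 + 70) = 1/(196 + 70) = 1/266 ≈ 0.0037594)
-H(a, G) = -1*1/266 = -1/266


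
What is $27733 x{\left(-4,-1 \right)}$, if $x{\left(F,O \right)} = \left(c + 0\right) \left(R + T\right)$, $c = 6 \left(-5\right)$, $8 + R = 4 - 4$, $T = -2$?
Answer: $8319900$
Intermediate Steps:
$R = -8$ ($R = -8 + \left(4 - 4\right) = -8 + 0 = -8$)
$c = -30$
$x{\left(F,O \right)} = 300$ ($x{\left(F,O \right)} = \left(-30 + 0\right) \left(-8 - 2\right) = \left(-30\right) \left(-10\right) = 300$)
$27733 x{\left(-4,-1 \right)} = 27733 \cdot 300 = 8319900$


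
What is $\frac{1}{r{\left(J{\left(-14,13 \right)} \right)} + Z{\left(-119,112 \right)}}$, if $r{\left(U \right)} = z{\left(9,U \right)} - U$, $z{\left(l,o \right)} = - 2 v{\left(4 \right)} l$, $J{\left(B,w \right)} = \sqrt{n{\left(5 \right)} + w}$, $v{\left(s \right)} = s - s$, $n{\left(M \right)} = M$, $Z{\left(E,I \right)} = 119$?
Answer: $\frac{119}{14143} + \frac{3 \sqrt{2}}{14143} \approx 0.008714$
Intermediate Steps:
$v{\left(s \right)} = 0$
$J{\left(B,w \right)} = \sqrt{5 + w}$
$z{\left(l,o \right)} = 0$ ($z{\left(l,o \right)} = \left(-2\right) 0 l = 0 l = 0$)
$r{\left(U \right)} = - U$ ($r{\left(U \right)} = 0 - U = - U$)
$\frac{1}{r{\left(J{\left(-14,13 \right)} \right)} + Z{\left(-119,112 \right)}} = \frac{1}{- \sqrt{5 + 13} + 119} = \frac{1}{- \sqrt{18} + 119} = \frac{1}{- 3 \sqrt{2} + 119} = \frac{1}{119 - 3 \sqrt{2}}$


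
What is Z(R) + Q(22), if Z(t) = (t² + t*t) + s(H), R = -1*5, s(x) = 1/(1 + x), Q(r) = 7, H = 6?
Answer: 400/7 ≈ 57.143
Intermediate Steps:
R = -5
Z(t) = ⅐ + 2*t² (Z(t) = (t² + t*t) + 1/(1 + 6) = (t² + t²) + 1/7 = 2*t² + ⅐ = ⅐ + 2*t²)
Z(R) + Q(22) = (⅐ + 2*(-5)²) + 7 = (⅐ + 2*25) + 7 = (⅐ + 50) + 7 = 351/7 + 7 = 400/7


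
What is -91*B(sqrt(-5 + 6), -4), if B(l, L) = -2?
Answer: 182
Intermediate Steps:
-91*B(sqrt(-5 + 6), -4) = -91*(-2) = 182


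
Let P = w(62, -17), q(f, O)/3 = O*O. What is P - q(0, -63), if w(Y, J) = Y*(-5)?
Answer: -12217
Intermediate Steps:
w(Y, J) = -5*Y
q(f, O) = 3*O² (q(f, O) = 3*(O*O) = 3*O²)
P = -310 (P = -5*62 = -310)
P - q(0, -63) = -310 - 3*(-63)² = -310 - 3*3969 = -310 - 1*11907 = -310 - 11907 = -12217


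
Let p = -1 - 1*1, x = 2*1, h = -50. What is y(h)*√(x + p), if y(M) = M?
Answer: 0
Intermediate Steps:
x = 2
p = -2 (p = -1 - 1 = -2)
y(h)*√(x + p) = -50*√(2 - 2) = -50*√0 = -50*0 = 0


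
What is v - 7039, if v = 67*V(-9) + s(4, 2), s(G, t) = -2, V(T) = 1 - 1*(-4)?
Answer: -6706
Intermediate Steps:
V(T) = 5 (V(T) = 1 + 4 = 5)
v = 333 (v = 67*5 - 2 = 335 - 2 = 333)
v - 7039 = 333 - 7039 = -6706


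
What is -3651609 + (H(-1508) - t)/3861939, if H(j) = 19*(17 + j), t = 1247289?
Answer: -4700764161823/1287313 ≈ -3.6516e+6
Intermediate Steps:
H(j) = 323 + 19*j
-3651609 + (H(-1508) - t)/3861939 = -3651609 + ((323 + 19*(-1508)) - 1*1247289)/3861939 = -3651609 + ((323 - 28652) - 1247289)*(1/3861939) = -3651609 + (-28329 - 1247289)*(1/3861939) = -3651609 - 1275618*1/3861939 = -3651609 - 425206/1287313 = -4700764161823/1287313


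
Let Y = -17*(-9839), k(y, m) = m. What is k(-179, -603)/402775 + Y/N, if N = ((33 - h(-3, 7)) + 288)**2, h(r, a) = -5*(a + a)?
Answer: 3957480446/3622155575 ≈ 1.0926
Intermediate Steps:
h(r, a) = -10*a
N = 152881 (N = ((33 - (-10)*7) + 288)**2 = ((33 - 1*(-70)) + 288)**2 = ((33 + 70) + 288)**2 = (103 + 288)**2 = 391**2 = 152881)
Y = 167263
k(-179, -603)/402775 + Y/N = -603/402775 + 167263/152881 = -603*1/402775 + 167263*(1/152881) = -603/402775 + 9839/8993 = 3957480446/3622155575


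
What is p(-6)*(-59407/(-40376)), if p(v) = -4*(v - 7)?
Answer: 772291/10094 ≈ 76.510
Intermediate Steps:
p(v) = 28 - 4*v (p(v) = -4*(-7 + v) = 28 - 4*v)
p(-6)*(-59407/(-40376)) = (28 - 4*(-6))*(-59407/(-40376)) = (28 + 24)*(-59407*(-1/40376)) = 52*(59407/40376) = 772291/10094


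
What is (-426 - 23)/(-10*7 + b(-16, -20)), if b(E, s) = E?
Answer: 449/86 ≈ 5.2209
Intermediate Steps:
(-426 - 23)/(-10*7 + b(-16, -20)) = (-426 - 23)/(-10*7 - 16) = -449/(-70 - 16) = -449/(-86) = -449*(-1/86) = 449/86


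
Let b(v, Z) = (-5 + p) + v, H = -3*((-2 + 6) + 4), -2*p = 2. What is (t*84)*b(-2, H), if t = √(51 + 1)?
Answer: -1344*√13 ≈ -4845.9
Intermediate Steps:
p = -1 (p = -½*2 = -1)
t = 2*√13 (t = √52 = 2*√13 ≈ 7.2111)
H = -24 (H = -3*(4 + 4) = -3*8 = -24)
b(v, Z) = -6 + v (b(v, Z) = (-5 - 1) + v = -6 + v)
(t*84)*b(-2, H) = ((2*√13)*84)*(-6 - 2) = (168*√13)*(-8) = -1344*√13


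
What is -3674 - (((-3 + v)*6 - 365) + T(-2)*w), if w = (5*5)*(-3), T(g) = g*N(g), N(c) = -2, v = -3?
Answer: -2973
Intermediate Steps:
T(g) = -2*g (T(g) = g*(-2) = -2*g)
w = -75 (w = 25*(-3) = -75)
-3674 - (((-3 + v)*6 - 365) + T(-2)*w) = -3674 - (((-3 - 3)*6 - 365) - 2*(-2)*(-75)) = -3674 - ((-6*6 - 365) + 4*(-75)) = -3674 - ((-36 - 365) - 300) = -3674 - (-401 - 300) = -3674 - 1*(-701) = -3674 + 701 = -2973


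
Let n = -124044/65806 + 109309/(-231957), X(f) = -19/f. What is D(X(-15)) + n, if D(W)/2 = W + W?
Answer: 103430900927/38160405855 ≈ 2.7104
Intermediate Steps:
D(W) = 4*W (D(W) = 2*(W + W) = 2*(2*W) = 4*W)
n = -17983031081/7632081171 (n = -124044*1/65806 + 109309*(-1/231957) = -62022/32903 - 109309/231957 = -17983031081/7632081171 ≈ -2.3562)
D(X(-15)) + n = 4*(-19/(-15)) - 17983031081/7632081171 = 4*(-19*(-1/15)) - 17983031081/7632081171 = 4*(19/15) - 17983031081/7632081171 = 76/15 - 17983031081/7632081171 = 103430900927/38160405855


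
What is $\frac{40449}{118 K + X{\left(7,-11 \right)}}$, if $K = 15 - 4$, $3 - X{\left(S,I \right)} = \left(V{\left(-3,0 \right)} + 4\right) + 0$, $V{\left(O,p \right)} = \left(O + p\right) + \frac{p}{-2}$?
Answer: $\frac{40449}{1300} \approx 31.115$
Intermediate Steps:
$V{\left(O,p \right)} = O + \frac{p}{2}$ ($V{\left(O,p \right)} = \left(O + p\right) + p \left(- \frac{1}{2}\right) = \left(O + p\right) - \frac{p}{2} = O + \frac{p}{2}$)
$X{\left(S,I \right)} = 2$ ($X{\left(S,I \right)} = 3 - \left(\left(\left(-3 + \frac{1}{2} \cdot 0\right) + 4\right) + 0\right) = 3 - \left(\left(\left(-3 + 0\right) + 4\right) + 0\right) = 3 - \left(\left(-3 + 4\right) + 0\right) = 3 - \left(1 + 0\right) = 3 - 1 = 2$)
$K = 11$
$\frac{40449}{118 K + X{\left(7,-11 \right)}} = \frac{40449}{118 \cdot 11 + 2} = \frac{40449}{1298 + 2} = \frac{40449}{1300}$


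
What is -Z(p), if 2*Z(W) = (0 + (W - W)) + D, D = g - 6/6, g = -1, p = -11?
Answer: 1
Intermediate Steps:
D = -2 (D = -1 - 6/6 = -1 - 1*1 = -1 - 1 = -2)
Z(W) = -1 (Z(W) = ((0 + (W - W)) - 2)/2 = ((0 + 0) - 2)/2 = (0 - 2)/2 = (½)*(-2) = -1)
-Z(p) = -1*(-1) = 1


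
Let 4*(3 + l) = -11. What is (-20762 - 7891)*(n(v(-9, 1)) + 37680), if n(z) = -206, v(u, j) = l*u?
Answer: -1073742522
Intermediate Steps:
l = -23/4 (l = -3 + (1/4)*(-11) = -3 - 11/4 = -23/4 ≈ -5.7500)
v(u, j) = -23*u/4
(-20762 - 7891)*(n(v(-9, 1)) + 37680) = (-20762 - 7891)*(-206 + 37680) = -28653*37474 = -1073742522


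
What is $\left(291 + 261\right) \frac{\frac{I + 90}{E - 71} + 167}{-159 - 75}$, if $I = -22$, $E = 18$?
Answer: $- \frac{808036}{2067} \approx -390.92$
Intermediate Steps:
$\left(291 + 261\right) \frac{\frac{I + 90}{E - 71} + 167}{-159 - 75} = \left(291 + 261\right) \frac{\frac{-22 + 90}{18 - 71} + 167}{-159 - 75} = 552 \frac{\frac{68}{-53} + 167}{-234} = 552 \left(68 \left(- \frac{1}{53}\right) + 167\right) \left(- \frac{1}{234}\right) = 552 \left(- \frac{68}{53} + 167\right) \left(- \frac{1}{234}\right) = 552 \cdot \frac{8783}{53} \left(- \frac{1}{234}\right) = 552 \left(- \frac{8783}{12402}\right) = - \frac{808036}{2067}$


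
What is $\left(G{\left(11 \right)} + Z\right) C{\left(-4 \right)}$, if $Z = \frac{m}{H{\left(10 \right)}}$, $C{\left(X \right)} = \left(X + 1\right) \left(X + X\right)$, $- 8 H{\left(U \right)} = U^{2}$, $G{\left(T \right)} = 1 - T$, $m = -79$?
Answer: $- \frac{2208}{25} \approx -88.32$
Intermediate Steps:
$H{\left(U \right)} = - \frac{U^{2}}{8}$
$C{\left(X \right)} = 2 X \left(1 + X\right)$ ($C{\left(X \right)} = \left(1 + X\right) 2 X = 2 X \left(1 + X\right)$)
$Z = \frac{158}{25}$ ($Z = - \frac{79}{\left(- \frac{1}{8}\right) 10^{2}} = - \frac{79}{\left(- \frac{1}{8}\right) 100} = - \frac{79}{- \frac{25}{2}} = \left(-79\right) \left(- \frac{2}{25}\right) = \frac{158}{25} \approx 6.32$)
$\left(G{\left(11 \right)} + Z\right) C{\left(-4 \right)} = \left(\left(1 - 11\right) + \frac{158}{25}\right) 2 \left(-4\right) \left(1 - 4\right) = \left(\left(1 - 11\right) + \frac{158}{25}\right) 2 \left(-4\right) \left(-3\right) = \left(-10 + \frac{158}{25}\right) 24 = \left(- \frac{92}{25}\right) 24 = - \frac{2208}{25}$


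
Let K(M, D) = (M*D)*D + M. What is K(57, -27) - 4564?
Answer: 37046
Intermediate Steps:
K(M, D) = M + M*D² (K(M, D) = (D*M)*D + M = M*D² + M = M + M*D²)
K(57, -27) - 4564 = 57*(1 + (-27)²) - 4564 = 57*(1 + 729) - 4564 = 57*730 - 4564 = 41610 - 4564 = 37046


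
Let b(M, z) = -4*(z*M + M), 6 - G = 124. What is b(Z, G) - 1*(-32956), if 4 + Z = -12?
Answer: 25468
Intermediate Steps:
G = -118 (G = 6 - 1*124 = 6 - 124 = -118)
Z = -16 (Z = -4 - 12 = -16)
b(M, z) = -4*M - 4*M*z (b(M, z) = -4*(M*z + M) = -4*(M + M*z) = -4*M - 4*M*z)
b(Z, G) - 1*(-32956) = -4*(-16)*(1 - 118) - 1*(-32956) = -4*(-16)*(-117) + 32956 = -7488 + 32956 = 25468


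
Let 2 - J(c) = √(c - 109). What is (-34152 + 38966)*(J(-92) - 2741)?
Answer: -13185546 - 4814*I*√201 ≈ -1.3186e+7 - 68250.0*I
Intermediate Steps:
J(c) = 2 - √(-109 + c) (J(c) = 2 - √(c - 109) = 2 - √(-109 + c))
(-34152 + 38966)*(J(-92) - 2741) = (-34152 + 38966)*((2 - √(-109 - 92)) - 2741) = 4814*((2 - √(-201)) - 2741) = 4814*((2 - I*√201) - 2741) = 4814*(-2739 - I*√201) = -13185546 - 4814*I*√201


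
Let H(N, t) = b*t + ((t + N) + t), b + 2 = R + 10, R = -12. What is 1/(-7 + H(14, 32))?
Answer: -1/57 ≈ -0.017544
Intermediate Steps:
b = -4 (b = -2 + (-12 + 10) = -2 - 2 = -4)
H(N, t) = N - 2*t (H(N, t) = -4*t + ((t + N) + t) = -4*t + ((N + t) + t) = -4*t + (N + 2*t) = N - 2*t)
1/(-7 + H(14, 32)) = 1/(-7 + (14 - 2*32)) = 1/(-7 + (14 - 64)) = 1/(-7 - 50) = 1/(-57) = -1/57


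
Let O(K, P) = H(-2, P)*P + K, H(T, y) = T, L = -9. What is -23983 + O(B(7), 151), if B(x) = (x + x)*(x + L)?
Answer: -24313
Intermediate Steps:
B(x) = 2*x*(-9 + x) (B(x) = (x + x)*(x - 9) = (2*x)*(-9 + x) = 2*x*(-9 + x))
O(K, P) = K - 2*P (O(K, P) = -2*P + K = K - 2*P)
-23983 + O(B(7), 151) = -23983 + (2*7*(-9 + 7) - 2*151) = -23983 + (2*7*(-2) - 302) = -23983 + (-28 - 302) = -23983 - 330 = -24313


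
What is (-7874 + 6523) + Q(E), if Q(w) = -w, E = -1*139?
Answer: -1212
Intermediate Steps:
E = -139
(-7874 + 6523) + Q(E) = (-7874 + 6523) - 1*(-139) = -1351 + 139 = -1212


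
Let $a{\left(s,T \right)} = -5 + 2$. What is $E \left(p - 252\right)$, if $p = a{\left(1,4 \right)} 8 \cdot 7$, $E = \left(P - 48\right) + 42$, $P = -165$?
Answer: $71820$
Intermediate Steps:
$a{\left(s,T \right)} = -3$
$E = -171$ ($E = \left(-165 - 48\right) + 42 = -213 + 42 = -171$)
$p = -168$ ($p = \left(-3\right) 8 \cdot 7 = \left(-24\right) 7 = -168$)
$E \left(p - 252\right) = - 171 \left(-168 - 252\right) = \left(-171\right) \left(-420\right) = 71820$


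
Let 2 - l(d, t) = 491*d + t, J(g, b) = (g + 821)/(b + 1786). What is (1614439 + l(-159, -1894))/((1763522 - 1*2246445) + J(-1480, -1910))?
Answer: -210106096/59881793 ≈ -3.5087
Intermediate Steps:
J(g, b) = (821 + g)/(1786 + b)
l(d, t) = 2 - t - 491*d (l(d, t) = 2 - (491*d + t) = 2 - (t + 491*d) = 2 + (-t - 491*d) = 2 - t - 491*d)
(1614439 + l(-159, -1894))/((1763522 - 1*2246445) + J(-1480, -1910)) = (1614439 + (2 - 1*(-1894) - 491*(-159)))/((1763522 - 1*2246445) + (821 - 1480)/(1786 - 1910)) = (1614439 + (2 + 1894 + 78069))/((1763522 - 2246445) - 659/(-124)) = (1614439 + 79965)/(-482923 - 1/124*(-659)) = 1694404/(-482923 + 659/124) = 1694404/(-59881793/124) = 1694404*(-124/59881793) = -210106096/59881793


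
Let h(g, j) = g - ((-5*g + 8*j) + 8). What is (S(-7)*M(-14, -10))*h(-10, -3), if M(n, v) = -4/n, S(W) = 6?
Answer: -528/7 ≈ -75.429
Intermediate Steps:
h(g, j) = -8 - 8*j + 6*g (h(g, j) = g - (8 - 5*g + 8*j) = g + (-8 - 8*j + 5*g) = -8 - 8*j + 6*g)
(S(-7)*M(-14, -10))*h(-10, -3) = (6*(-4/(-14)))*(-8 - 8*(-3) + 6*(-10)) = (6*(-4*(-1/14)))*(-8 + 24 - 60) = (6*(2/7))*(-44) = (12/7)*(-44) = -528/7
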